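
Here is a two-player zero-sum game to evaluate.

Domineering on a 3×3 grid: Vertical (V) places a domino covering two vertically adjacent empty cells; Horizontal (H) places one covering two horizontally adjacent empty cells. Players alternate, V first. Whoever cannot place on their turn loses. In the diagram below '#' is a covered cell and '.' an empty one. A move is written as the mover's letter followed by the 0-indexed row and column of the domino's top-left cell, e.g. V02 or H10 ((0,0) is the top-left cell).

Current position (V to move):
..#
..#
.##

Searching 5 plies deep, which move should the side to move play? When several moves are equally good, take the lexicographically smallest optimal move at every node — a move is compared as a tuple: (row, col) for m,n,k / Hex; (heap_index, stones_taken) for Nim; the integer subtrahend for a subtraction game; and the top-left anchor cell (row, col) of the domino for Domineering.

ply 1, V at ..#/..#/.## | V00=+1→#.#/#.#/.##*; V01=+1→.##/.##/.##; V10=-1→..#/#.#/###
ply 2: #.#/#.#/.## is terminal -1 (H); from ..#/..#/.## depth 5

V's best at [..#/..#/.##]: V00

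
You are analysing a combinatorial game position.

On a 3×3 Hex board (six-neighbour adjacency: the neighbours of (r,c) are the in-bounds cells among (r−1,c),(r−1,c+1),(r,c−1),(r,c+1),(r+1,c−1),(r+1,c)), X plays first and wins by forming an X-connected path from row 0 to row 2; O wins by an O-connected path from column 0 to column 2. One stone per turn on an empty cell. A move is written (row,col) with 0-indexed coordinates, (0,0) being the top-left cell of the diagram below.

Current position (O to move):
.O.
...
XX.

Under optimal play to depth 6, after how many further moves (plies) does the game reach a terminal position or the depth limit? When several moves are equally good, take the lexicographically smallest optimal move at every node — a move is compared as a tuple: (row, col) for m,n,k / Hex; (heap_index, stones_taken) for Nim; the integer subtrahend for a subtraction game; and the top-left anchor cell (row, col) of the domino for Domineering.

PV length from [.O./.../XX.]: 3 plies

p1 O@[.O./.../XX.]: (0,0)[OO./.../XX.]-1 (0,2)[.OO/.../XX.]+1* (1,0)[.O./O../XX.]-1 (1,1)[.O./.O./XX.]+1 (1,2)[.O./..O/XX.]+1 (2,2)[.O./.../XXO]-1
p2 X@[.OO/.../XX.]: (0,0)[XOO/.../XX.]-1* (1,0)[.OO/X../XX.]-1 (1,1)[.OO/.X./XX.]-1 (1,2)[.OO/..X/XX.]-1 (2,2)[.OO/.../XXX]-1
p3 O@[XOO/.../XX.]: (1,0)[XOO/O../XX.]+1* (1,1)[XOO/.O./XX.]-1 (1,2)[XOO/..O/XX.]-1 (2,2)[XOO/.../XXO]-1
p4 X@[XOO/O../XX.] terminal -1; root [.O./.../XX.] d6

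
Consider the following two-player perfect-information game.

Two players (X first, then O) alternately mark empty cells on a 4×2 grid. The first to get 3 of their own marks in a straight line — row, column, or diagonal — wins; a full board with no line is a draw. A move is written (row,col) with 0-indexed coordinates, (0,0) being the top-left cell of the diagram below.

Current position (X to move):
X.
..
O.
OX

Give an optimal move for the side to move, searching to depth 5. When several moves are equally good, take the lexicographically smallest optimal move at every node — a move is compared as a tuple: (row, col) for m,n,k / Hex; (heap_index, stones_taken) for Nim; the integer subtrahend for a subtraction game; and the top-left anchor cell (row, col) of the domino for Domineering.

p1 X@[X./../O./OX]: (0,1)[XX/../O./OX]-1 (1,0)[X./X./O./OX]+0* (1,1)[X./.X/O./OX]-1 (2,1)[X./../OX/OX]-1
p2 O@[X./X./O./OX]: (0,1)[XO/X./O./OX]+0* (1,1)[X./XO/O./OX]+0 (2,1)[X./X./OO/OX]+0
p3 X@[XO/X./O./OX]: (1,1)[XO/XX/O./OX]+0* (2,1)[XO/X./OX/OX]+0
p4 O@[XO/XX/O./OX]: (2,1)[XO/XX/OO/OX]+0*
p5 X@[XO/XX/OO/OX] terminal +0; root [X./../O./OX] d5

X's best at [X./../O./OX]: (1,0)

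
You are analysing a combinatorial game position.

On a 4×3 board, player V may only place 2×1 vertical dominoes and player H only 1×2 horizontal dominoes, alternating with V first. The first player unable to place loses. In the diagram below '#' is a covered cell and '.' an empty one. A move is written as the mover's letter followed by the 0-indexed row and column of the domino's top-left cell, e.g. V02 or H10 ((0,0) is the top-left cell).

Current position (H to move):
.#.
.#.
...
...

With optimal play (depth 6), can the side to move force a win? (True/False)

ply 1, H at .#./.#./.../... | H20=-1→.#./.#./##./...*; H21=-1→.#./.#./.##/...; H30=-1→.#./.#./.../##.; H31=-1→.#./.#./.../.##
ply 2, V at .#./.#./##./... | V00=+1→##./##./##./...*; V02=+1→.##/.##/##./...; V12=+1→.#./.##/###/...; V22=+1→.#./.#./###/..#
ply 3, H at ##./##./##./... | H30=-1→##./##./##./##.*; H31=-1→##./##./##./.##
ply 4, V at ##./##./##./##. | V02=+1→###/###/##./##.*; V12=+1→##./###/###/##.; V22=+1→##./##./###/###
ply 5: ###/###/##./##. is terminal -1 (H); from .#./.#./.../... depth 6

H winning at [.#./.#./.../...]: False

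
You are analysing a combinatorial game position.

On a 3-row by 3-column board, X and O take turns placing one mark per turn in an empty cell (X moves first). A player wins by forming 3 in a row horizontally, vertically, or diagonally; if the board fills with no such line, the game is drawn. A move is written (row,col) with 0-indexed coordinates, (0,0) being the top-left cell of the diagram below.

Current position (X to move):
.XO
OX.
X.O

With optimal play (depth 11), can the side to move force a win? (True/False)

X winning at [.XO/OX./X.O]: True

p1 X@[.XO/OX./X.O]: (0,0)[XXO/OX./X.O]-1 (1,2)[.XO/OXX/X.O]+0 (2,1)[.XO/OX./XXO]+1*
p2 O@[.XO/OX./XXO] terminal -1; root [.XO/OX./X.O] d11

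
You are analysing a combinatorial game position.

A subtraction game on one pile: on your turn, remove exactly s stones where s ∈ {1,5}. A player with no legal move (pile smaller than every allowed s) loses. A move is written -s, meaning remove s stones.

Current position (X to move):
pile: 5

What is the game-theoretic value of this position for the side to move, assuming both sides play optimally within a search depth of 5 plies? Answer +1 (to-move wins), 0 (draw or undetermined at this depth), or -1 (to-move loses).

value(5, X) = +1

p1 X@[5]: -1[4]+1* -5[0]+1
p2 O@[4]: -1[3]-1*
p3 X@[3]: -1[2]+1*
p4 O@[2]: -1[1]-1*
p5 X@[1]: -1[0]+1*
p6 O@[0] terminal -1; root [5] d5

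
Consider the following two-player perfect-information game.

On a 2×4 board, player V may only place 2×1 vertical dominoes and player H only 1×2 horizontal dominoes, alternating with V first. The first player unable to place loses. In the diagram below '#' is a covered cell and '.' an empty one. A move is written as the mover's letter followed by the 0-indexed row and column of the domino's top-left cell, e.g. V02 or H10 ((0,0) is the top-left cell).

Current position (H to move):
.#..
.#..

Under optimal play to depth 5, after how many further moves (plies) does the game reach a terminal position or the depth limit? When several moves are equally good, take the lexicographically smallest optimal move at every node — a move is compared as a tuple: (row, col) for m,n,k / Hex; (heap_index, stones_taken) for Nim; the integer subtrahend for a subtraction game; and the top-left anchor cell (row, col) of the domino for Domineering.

PV length from [.#../.#..]: 3 plies

p1 H@[.#../.#..]: H02[.###/.#..]+1* H12[.#../.###]+1
p2 V@[.###/.#..]: V00[####/##..]-1*
p3 H@[####/##..]: H12[####/####]+1*
p4 V@[####/####] terminal -1; root [.#../.#..] d5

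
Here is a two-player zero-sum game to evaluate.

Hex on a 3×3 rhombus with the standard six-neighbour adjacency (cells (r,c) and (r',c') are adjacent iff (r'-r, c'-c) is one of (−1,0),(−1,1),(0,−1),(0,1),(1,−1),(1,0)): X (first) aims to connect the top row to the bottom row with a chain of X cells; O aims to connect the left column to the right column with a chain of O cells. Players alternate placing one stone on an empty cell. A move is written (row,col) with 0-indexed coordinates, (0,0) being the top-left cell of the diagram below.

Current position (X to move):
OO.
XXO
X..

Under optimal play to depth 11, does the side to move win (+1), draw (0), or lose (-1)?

[OO./XXO/X..] X move#1: (0,2):+1/OOX/XXO/X..*, (2,1):-1/OO./XXO/XX., (2,2):-1/OO./XXO/X.X
[OOX/XXO/X..] end (terminal -1, O#2); searched OO./XXO/X.. to 11

value(OO./XXO/X.., X) = +1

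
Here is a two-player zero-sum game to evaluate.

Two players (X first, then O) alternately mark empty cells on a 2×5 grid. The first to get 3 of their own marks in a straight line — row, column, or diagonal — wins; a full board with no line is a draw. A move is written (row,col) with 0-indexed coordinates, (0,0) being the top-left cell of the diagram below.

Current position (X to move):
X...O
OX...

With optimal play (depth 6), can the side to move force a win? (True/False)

[X...O/OX...] X move#1: (0,1):+0/XX..O/OX...*, (0,2):+0/X.X.O/OX..., (0,3):+0/X..XO/OX..., (1,2):+0/X...O/OXX.., (1,3):+0/X...O/OX.X., (1,4):+0/X...O/OX..X
[XX..O/OX...] O move#2: (0,2):+0/XXO.O/OX...*, (0,3):-1/XX.OO/OX..., (1,2):-1/XX..O/OXO.., (1,3):-1/XX..O/OX.O., (1,4):-1/XX..O/OX..O
[XXO.O/OX...] X move#3: (0,3):+0/XXOXO/OX...*, (1,2):-1/XXO.O/OXX.., (1,3):-1/XXO.O/OX.X., (1,4):-1/XXO.O/OX..X
[XXOXO/OX...] O move#4: (1,2):+0/XXOXO/OXO..*, (1,3):+0/XXOXO/OX.O., (1,4):+0/XXOXO/OX..O
[XXOXO/OXO..] X move#5: (1,3):+0/XXOXO/OXOX.*, (1,4):+0/XXOXO/OXO.X
[XXOXO/OXOX.] O move#6: (1,4):+0/XXOXO/OXOXO*
[XXOXO/OXOXO] end (terminal +0, X#7); searched X...O/OX... to 6

X winning at [X...O/OX...]: False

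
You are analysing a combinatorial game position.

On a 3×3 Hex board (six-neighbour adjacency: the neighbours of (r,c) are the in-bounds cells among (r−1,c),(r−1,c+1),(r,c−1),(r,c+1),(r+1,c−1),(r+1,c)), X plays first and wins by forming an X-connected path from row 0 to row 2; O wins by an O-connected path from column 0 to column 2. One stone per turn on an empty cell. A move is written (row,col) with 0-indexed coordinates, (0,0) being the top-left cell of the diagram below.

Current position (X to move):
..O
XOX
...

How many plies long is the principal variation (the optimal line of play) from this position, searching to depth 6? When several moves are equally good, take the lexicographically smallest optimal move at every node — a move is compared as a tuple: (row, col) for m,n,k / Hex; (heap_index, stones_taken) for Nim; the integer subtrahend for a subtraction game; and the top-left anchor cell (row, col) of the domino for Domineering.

PV length from [..O/XOX/...]: 3 plies

p1 X@[..O/XOX/...]: (0,0)[X.O/XOX/...]-1 (0,1)[.XO/XOX/...]-1 (2,0)[..O/XOX/X..]+1* (2,1)[..O/XOX/.X.]-1 (2,2)[..O/XOX/..X]-1
p2 O@[..O/XOX/X..]: (0,0)[O.O/XOX/X..]-1* (0,1)[.OO/XOX/X..]-1 (2,1)[..O/XOX/XO.]-1 (2,2)[..O/XOX/X.O]-1
p3 X@[O.O/XOX/X..]: (0,1)[OXO/XOX/X..]+1* (2,1)[O.O/XOX/XX.]-1 (2,2)[O.O/XOX/X.X]-1
p4 O@[OXO/XOX/X..] terminal -1; root [..O/XOX/...] d6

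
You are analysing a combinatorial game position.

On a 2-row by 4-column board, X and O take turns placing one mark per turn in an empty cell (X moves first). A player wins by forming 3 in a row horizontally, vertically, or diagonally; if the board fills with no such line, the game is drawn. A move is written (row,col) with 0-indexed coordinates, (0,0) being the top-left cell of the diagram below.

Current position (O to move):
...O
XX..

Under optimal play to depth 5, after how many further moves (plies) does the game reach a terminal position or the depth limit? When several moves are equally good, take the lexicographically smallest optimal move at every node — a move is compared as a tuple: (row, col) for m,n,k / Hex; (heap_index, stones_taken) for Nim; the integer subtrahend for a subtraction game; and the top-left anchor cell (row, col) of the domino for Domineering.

ply 1, O at ...O/XX.. | (0,0)=-1→O..O/XX..; (0,1)=-1→.O.O/XX..; (0,2)=-1→..OO/XX..; (1,2)=+0→...O/XXO.*; (1,3)=-1→...O/XX.O
ply 2, X at ...O/XXO. | (0,0)=+0→X..O/XXO.*; (0,1)=+0→.X.O/XXO.; (0,2)=+0→..XO/XXO.; (1,3)=+0→...O/XXOX
ply 3, O at X..O/XXO. | (0,1)=+0→XO.O/XXO.*; (0,2)=+0→X.OO/XXO.; (1,3)=+0→X..O/XXOO
ply 4, X at XO.O/XXO. | (0,2)=+0→XOXO/XXO.*; (1,3)=-1→XO.O/XXOX
ply 5, O at XOXO/XXO. | (1,3)=+0→XOXO/XXOO*
ply 6: XOXO/XXOO is terminal +0 (X); from ...O/XX.. depth 5

PV length from [...O/XX..]: 5 plies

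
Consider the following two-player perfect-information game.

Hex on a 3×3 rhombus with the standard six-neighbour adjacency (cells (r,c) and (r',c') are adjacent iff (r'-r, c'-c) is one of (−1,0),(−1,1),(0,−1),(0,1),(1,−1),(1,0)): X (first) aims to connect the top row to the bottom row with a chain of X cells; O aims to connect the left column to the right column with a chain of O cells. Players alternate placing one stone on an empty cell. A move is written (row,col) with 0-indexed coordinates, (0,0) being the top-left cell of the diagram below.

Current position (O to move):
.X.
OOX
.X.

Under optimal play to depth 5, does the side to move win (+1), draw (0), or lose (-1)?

ply 1, O at .X./OOX/.X. | (0,0)=-1→OX./OOX/.X.; (0,2)=+1→.XO/OOX/.X.*; (2,0)=-1→.X./OOX/OX.; (2,2)=-1→.X./OOX/.XO
ply 2: .XO/OOX/.X. is terminal -1 (X); from .X./OOX/.X. depth 5

value(.X./OOX/.X., O) = +1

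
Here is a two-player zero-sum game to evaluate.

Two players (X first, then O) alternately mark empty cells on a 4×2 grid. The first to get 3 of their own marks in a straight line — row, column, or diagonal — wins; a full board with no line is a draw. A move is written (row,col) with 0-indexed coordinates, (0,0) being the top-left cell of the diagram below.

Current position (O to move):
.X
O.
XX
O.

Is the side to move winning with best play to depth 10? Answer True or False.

O winning at [.X/O./XX/O.]: False

p1 O@[.X/O./XX/O.]: (0,0)[OX/O./XX/O.]-1 (1,1)[.X/OO/XX/O.]+0* (3,1)[.X/O./XX/OO]-1
p2 X@[.X/OO/XX/O.]: (0,0)[XX/OO/XX/O.]+0* (3,1)[.X/OO/XX/OX]+0
p3 O@[XX/OO/XX/O.]: (3,1)[XX/OO/XX/OO]+0*
p4 X@[XX/OO/XX/OO] terminal +0; root [.X/O./XX/O.] d10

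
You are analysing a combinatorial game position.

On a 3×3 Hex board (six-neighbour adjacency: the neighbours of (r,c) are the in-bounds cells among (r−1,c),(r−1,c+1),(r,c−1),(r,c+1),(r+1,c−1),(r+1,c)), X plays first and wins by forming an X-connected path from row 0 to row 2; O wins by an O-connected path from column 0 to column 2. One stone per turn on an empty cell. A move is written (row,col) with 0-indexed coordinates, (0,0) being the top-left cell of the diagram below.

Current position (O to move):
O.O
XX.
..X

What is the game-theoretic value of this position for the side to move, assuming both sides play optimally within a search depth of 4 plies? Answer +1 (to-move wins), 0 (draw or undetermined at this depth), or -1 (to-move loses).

p1 O@[O.O/XX./..X]: (0,1)[OOO/XX./..X]+1* (1,2)[O.O/XXO/..X]-1 (2,0)[O.O/XX./O.X]-1 (2,1)[O.O/XX./.OX]-1
p2 X@[OOO/XX./..X] terminal -1; root [O.O/XX./..X] d4

value(O.O/XX./..X, O) = +1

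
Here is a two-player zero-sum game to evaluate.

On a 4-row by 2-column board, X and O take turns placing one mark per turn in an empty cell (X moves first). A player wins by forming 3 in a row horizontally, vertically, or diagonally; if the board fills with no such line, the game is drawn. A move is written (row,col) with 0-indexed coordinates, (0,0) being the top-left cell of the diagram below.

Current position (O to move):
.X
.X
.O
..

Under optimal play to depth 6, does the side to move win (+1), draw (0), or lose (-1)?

value(.X/.X/.O/.., O) = 0

[.X/.X/.O/..] O move#1: (0,0):+0/OX/.X/.O/..*, (1,0):+0/.X/OX/.O/.., (2,0):+0/.X/.X/OO/.., (3,0):+0/.X/.X/.O/O., (3,1):+0/.X/.X/.O/.O
[OX/.X/.O/..] X move#2: (1,0):+0/OX/XX/.O/..*, (2,0):+0/OX/.X/XO/.., (3,0):+0/OX/.X/.O/X., (3,1):+0/OX/.X/.O/.X
[OX/XX/.O/..] O move#3: (2,0):+0/OX/XX/OO/..*, (3,0):+0/OX/XX/.O/O., (3,1):+0/OX/XX/.O/.O
[OX/XX/OO/..] X move#4: (3,0):+0/OX/XX/OO/X.*, (3,1):+0/OX/XX/OO/.X
[OX/XX/OO/X.] O move#5: (3,1):+0/OX/XX/OO/XO*
[OX/XX/OO/XO] end (terminal +0, X#6); searched .X/.X/.O/.. to 6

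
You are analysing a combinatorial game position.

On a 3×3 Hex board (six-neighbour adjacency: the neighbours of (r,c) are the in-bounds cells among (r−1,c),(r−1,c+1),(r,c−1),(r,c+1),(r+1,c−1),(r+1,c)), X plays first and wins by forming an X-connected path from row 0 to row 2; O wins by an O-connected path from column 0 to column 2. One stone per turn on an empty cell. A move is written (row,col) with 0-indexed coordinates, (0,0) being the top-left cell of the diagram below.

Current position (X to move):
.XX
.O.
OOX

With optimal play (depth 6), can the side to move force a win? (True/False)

X winning at [.XX/.O./OOX]: True

[.XX/.O./OOX] X move#1: (0,0):-1/XXX/.O./OOX, (1,0):-1/.XX/XO./OOX, (1,2):+1/.XX/.OX/OOX*
[.XX/.OX/OOX] end (terminal -1, O#2); searched .XX/.O./OOX to 6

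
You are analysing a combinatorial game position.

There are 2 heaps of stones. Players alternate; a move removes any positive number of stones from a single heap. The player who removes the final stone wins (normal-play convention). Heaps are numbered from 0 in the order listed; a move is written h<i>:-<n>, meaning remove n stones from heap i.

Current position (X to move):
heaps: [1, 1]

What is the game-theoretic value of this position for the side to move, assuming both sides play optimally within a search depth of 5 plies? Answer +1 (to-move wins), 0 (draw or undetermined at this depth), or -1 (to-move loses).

value((1,1), X) = -1

ply 1, X at (1,1) | h0:-1=-1→(0,1)*; h1:-1=-1→(1,0)
ply 2, O at (0,1) | h1:-1=+1→(0,0)*
ply 3: (0,0) is terminal -1 (X); from (1,1) depth 5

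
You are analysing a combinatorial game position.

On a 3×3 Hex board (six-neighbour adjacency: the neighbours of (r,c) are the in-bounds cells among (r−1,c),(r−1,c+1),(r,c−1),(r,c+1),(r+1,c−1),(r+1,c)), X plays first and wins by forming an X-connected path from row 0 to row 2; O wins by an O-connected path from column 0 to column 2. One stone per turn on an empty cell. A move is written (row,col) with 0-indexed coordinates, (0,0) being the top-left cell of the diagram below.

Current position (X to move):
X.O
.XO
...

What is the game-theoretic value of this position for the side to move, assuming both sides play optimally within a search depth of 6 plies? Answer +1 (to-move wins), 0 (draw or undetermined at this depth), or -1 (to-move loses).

value(X.O/.XO/..., X) = +1

p1 X@[X.O/.XO/...]: (0,1)[XXO/.XO/...]+1* (1,0)[X.O/XXO/...]+1 (2,0)[X.O/.XO/X..]+1 (2,1)[X.O/.XO/.X.]+1 (2,2)[X.O/.XO/..X]+1
p2 O@[XXO/.XO/...]: (1,0)[XXO/OXO/...]-1* (2,0)[XXO/.XO/O..]-1 (2,1)[XXO/.XO/.O.]-1 (2,2)[XXO/.XO/..O]-1
p3 X@[XXO/OXO/...]: (2,0)[XXO/OXO/X..]+1* (2,1)[XXO/OXO/.X.]+1 (2,2)[XXO/OXO/..X]+1
p4 O@[XXO/OXO/X..] terminal -1; root [X.O/.XO/...] d6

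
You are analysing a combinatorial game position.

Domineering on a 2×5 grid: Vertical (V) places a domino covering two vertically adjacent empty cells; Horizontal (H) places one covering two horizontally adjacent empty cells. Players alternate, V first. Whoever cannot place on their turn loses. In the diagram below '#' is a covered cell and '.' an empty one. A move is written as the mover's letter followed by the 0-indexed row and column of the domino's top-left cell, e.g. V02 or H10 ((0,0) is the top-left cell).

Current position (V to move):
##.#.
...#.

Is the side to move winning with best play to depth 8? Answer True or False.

V winning at [##.#./...#.]: True

ply 1, V at ##.#./...#. | V02=+1→####./..##.*; V04=-1→##.##/...##
ply 2, H at ####./..##. | H10=-1→####./####.*
ply 3, V at ####./####. | V04=+1→#####/#####*
ply 4: #####/##### is terminal -1 (H); from ##.#./...#. depth 8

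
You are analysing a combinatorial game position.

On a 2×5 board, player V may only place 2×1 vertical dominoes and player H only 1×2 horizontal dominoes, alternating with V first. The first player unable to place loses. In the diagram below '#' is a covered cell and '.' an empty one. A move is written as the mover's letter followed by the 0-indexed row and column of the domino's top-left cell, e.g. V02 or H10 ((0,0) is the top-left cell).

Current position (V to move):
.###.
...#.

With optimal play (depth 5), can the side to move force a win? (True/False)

V winning at [.###./...#.]: True

p1 V@[.###./...#.]: V00[####./#..#.]+1* V04[.####/...##]-1
p2 H@[####./#..#.]: H11[####./####.]-1*
p3 V@[####./####.]: V04[#####/#####]+1*
p4 H@[#####/#####] terminal -1; root [.###./...#.] d5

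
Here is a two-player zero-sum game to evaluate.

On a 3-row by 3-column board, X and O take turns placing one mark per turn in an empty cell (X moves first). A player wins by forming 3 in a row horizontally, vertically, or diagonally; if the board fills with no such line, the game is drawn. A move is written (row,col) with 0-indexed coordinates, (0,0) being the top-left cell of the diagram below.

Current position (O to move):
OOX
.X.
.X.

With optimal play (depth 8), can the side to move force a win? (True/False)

[OOX/.X./.X.] O move#1: (1,0):-1/OOX/OX./.X., (1,2):-1/OOX/.XO/.X., (2,0):+0/OOX/.X./OX.*, (2,2):-1/OOX/.X./.XO
[OOX/.X./OX.] X move#2: (1,0):+0/OOX/XX./OX.*, (1,2):-1/OOX/.XX/OX., (2,2):-1/OOX/.X./OXX
[OOX/XX./OX.] O move#3: (1,2):+0/OOX/XXO/OX.*, (2,2):-1/OOX/XX./OXO
[OOX/XXO/OX.] X move#4: (2,2):+0/OOX/XXO/OXX*
[OOX/XXO/OXX] end (terminal +0, O#5); searched OOX/.X./.X. to 8

O winning at [OOX/.X./.X.]: False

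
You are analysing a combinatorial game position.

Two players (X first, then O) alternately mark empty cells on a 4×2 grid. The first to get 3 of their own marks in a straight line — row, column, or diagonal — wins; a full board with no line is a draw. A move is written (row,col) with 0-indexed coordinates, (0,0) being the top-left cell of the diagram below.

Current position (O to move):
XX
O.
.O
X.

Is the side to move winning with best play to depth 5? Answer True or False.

p1 O@[XX/O./.O/X.]: (1,1)[XX/OO/.O/X.]+0* (2,0)[XX/O./OO/X.]+0 (3,1)[XX/O./.O/XO]+0
p2 X@[XX/OO/.O/X.]: (2,0)[XX/OO/XO/X.]-1 (3,1)[XX/OO/.O/XX]+0*
p3 O@[XX/OO/.O/XX]: (2,0)[XX/OO/OO/XX]+0*
p4 X@[XX/OO/OO/XX] terminal +0; root [XX/O./.O/X.] d5

O winning at [XX/O./.O/X.]: False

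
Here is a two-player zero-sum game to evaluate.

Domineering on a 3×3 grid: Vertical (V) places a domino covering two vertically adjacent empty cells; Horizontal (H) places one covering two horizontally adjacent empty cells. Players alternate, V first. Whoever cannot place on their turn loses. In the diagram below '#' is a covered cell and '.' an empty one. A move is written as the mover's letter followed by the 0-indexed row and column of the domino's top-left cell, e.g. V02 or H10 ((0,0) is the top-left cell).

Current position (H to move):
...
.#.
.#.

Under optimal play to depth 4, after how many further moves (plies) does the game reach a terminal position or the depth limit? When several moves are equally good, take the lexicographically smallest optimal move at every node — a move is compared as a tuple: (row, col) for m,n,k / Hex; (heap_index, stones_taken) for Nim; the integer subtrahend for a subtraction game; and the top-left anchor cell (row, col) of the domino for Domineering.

[.../.#./.#.] H move#1: H00:-1/##./.#./.#.*, H01:-1/.##/.#./.#.
[##./.#./.#.] V move#2: V02:+1/###/.##/.#.*, V10:+1/##./##./##., V12:+1/##./.##/.##
[###/.##/.#.] end (terminal -1, H#3); searched .../.#./.#. to 4

PV length from [.../.#./.#.]: 2 plies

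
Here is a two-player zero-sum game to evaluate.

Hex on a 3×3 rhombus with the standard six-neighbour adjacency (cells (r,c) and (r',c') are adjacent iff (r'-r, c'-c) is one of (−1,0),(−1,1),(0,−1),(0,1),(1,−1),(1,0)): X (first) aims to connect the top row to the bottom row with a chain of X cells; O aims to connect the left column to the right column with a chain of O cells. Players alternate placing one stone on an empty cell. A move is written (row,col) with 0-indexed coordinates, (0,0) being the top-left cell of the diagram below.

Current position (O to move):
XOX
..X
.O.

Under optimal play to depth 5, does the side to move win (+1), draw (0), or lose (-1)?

[XOX/..X/.O.] O move#1: (1,0):-1/XOX/O.X/.O.*, (1,1):-1/XOX/.OX/.O., (2,0):-1/XOX/..X/OO., (2,2):-1/XOX/..X/.OO
[XOX/O.X/.O.] X move#2: (1,1):+1/XOX/OXX/.O.*, (2,0):+1/XOX/O.X/XO., (2,2):+1/XOX/O.X/.OX
[XOX/OXX/.O.] O move#3: (2,0):-1/XOX/OXX/OO.*, (2,2):-1/XOX/OXX/.OO
[XOX/OXX/OO.] X move#4: (2,2):+1/XOX/OXX/OOX*
[XOX/OXX/OOX] end (terminal -1, O#5); searched XOX/..X/.O. to 5

value(XOX/..X/.O., O) = -1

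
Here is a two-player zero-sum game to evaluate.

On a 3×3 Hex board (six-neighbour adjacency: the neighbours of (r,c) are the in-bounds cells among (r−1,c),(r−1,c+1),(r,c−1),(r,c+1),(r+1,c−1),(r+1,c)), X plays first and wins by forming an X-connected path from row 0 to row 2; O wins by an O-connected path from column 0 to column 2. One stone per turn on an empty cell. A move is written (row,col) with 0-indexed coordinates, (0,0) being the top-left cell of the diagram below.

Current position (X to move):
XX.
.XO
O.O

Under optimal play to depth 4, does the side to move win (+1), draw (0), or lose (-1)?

value(XX./.XO/O.O, X) = +1

p1 X@[XX./.XO/O.O]: (0,2)[XXX/.XO/O.O]-1 (1,0)[XX./XXO/O.O]-1 (2,1)[XX./.XO/OXO]+1*
p2 O@[XX./.XO/OXO] terminal -1; root [XX./.XO/O.O] d4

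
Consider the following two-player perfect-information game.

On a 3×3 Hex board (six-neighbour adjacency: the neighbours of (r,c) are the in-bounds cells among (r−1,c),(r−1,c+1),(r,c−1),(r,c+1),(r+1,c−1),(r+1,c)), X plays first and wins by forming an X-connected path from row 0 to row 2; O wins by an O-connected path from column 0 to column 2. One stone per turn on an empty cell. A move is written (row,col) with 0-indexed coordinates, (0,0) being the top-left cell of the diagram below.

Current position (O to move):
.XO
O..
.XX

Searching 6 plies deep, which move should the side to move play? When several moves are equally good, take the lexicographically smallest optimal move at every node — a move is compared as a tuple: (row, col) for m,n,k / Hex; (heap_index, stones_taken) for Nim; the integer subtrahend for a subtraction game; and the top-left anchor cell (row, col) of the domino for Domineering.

O's best at [.XO/O../.XX]: (1,1)

ply 1, O at .XO/O../.XX | (0,0)=-1→OXO/O../.XX; (1,1)=+1→.XO/OO./.XX*; (1,2)=-1→.XO/O.O/.XX; (2,0)=-1→.XO/O../OXX
ply 2: .XO/OO./.XX is terminal -1 (X); from .XO/O../.XX depth 6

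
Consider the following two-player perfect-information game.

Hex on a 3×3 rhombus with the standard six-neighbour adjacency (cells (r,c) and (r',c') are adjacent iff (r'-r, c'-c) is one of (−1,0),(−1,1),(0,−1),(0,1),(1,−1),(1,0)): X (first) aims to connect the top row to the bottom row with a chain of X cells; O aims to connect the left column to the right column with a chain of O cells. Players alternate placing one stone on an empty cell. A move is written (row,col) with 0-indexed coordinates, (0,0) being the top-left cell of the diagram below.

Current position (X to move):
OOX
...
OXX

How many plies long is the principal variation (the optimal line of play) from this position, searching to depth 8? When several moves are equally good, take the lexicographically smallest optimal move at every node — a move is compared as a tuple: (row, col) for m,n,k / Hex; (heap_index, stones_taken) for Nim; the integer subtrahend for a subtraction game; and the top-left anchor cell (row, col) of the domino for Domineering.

PV length from [OOX/.../OXX]: 3 plies

ply 1, X at OOX/.../OXX | (1,0)=+1→OOX/X../OXX*; (1,1)=+1→OOX/.X./OXX; (1,2)=+1→OOX/..X/OXX
ply 2, O at OOX/X../OXX | (1,1)=-1→OOX/XO./OXX*; (1,2)=-1→OOX/X.O/OXX
ply 3, X at OOX/XO./OXX | (1,2)=+1→OOX/XOX/OXX*
ply 4: OOX/XOX/OXX is terminal -1 (O); from OOX/.../OXX depth 8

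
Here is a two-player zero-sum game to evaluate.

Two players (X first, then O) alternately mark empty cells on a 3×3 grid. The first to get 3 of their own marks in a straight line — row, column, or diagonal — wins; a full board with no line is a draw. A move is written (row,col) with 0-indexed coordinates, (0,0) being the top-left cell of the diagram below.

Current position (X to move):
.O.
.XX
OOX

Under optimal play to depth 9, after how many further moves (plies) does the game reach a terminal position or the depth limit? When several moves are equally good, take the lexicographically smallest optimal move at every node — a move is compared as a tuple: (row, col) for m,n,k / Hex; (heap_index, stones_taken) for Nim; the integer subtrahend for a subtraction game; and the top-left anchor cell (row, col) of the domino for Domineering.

[.O./.XX/OOX] X move#1: (0,0):+1/XO./.XX/OOX*, (0,2):+1/.OX/.XX/OOX, (1,0):+1/.O./XXX/OOX
[XO./.XX/OOX] end (terminal -1, O#2); searched .O./.XX/OOX to 9

PV length from [.O./.XX/OOX]: 1 ply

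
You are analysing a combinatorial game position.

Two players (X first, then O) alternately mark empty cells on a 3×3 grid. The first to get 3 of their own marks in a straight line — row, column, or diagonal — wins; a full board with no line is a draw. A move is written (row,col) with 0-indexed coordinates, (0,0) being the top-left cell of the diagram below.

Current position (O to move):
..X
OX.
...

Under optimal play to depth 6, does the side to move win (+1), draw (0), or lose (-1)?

value(..X/OX./..., O) = -1

p1 O@[..X/OX./...]: (0,0)[O.X/OX./...]-1* (0,1)[.OX/OX./...]-1 (1,2)[..X/OXO/...]-1 (2,0)[..X/OX./O..]-1 (2,1)[..X/OX./.O.]-1 (2,2)[..X/OX./..O]-1
p2 X@[O.X/OX./...]: (0,1)[OXX/OX./...]-1 (1,2)[O.X/OXX/...]-1 (2,0)[O.X/OX./X..]+1* (2,1)[O.X/OX./.X.]-1 (2,2)[O.X/OX./..X]-1
p3 O@[O.X/OX./X..] terminal -1; root [..X/OX./...] d6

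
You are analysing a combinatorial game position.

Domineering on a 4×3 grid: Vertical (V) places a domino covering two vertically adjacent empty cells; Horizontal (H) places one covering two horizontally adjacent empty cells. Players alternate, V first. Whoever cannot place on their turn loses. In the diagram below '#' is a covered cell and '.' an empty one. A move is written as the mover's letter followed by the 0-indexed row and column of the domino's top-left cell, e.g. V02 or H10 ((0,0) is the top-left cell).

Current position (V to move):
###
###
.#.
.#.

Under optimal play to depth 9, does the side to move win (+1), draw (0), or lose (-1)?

value(###/###/.#./.#., V) = +1

[###/###/.#./.#.] V move#1: V20:+1/###/###/##./##.*, V22:+1/###/###/.##/.##
[###/###/##./##.] end (terminal -1, H#2); searched ###/###/.#./.#. to 9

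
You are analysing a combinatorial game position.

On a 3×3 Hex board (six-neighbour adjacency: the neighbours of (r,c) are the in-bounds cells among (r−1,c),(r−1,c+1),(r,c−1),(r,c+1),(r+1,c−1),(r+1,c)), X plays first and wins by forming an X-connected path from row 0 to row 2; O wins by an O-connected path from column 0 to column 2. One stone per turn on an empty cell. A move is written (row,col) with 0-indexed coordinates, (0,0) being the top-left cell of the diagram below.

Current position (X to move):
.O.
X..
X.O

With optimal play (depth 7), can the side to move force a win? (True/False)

ply 1, X at .O./X../X.O | (0,0)=+1→XO./X../X.O*; (0,2)=+1→.OX/X../X.O; (1,1)=+1→.O./XX./X.O; (1,2)=+1→.O./X.X/X.O; (2,1)=+1→.O./X../XXO
ply 2: XO./X../X.O is terminal -1 (O); from .O./X../X.O depth 7

X winning at [.O./X../X.O]: True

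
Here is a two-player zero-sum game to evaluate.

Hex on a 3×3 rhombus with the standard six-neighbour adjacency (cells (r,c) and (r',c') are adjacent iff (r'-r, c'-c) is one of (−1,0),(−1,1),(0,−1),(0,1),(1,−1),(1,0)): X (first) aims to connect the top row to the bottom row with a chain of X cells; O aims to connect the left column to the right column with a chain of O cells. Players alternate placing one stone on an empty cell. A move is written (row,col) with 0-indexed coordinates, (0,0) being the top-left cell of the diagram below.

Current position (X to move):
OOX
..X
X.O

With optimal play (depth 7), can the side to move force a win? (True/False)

[OOX/..X/X.O] X move#1: (1,0):+1/OOX/X.X/X.O*, (1,1):+1/OOX/.XX/X.O, (2,1):+1/OOX/..X/XXO
[OOX/X.X/X.O] O move#2: (1,1):-1/OOX/XOX/X.O*, (2,1):-1/OOX/X.X/XOO
[OOX/XOX/X.O] X move#3: (2,1):+1/OOX/XOX/XXO*
[OOX/XOX/XXO] end (terminal -1, O#4); searched OOX/..X/X.O to 7

X winning at [OOX/..X/X.O]: True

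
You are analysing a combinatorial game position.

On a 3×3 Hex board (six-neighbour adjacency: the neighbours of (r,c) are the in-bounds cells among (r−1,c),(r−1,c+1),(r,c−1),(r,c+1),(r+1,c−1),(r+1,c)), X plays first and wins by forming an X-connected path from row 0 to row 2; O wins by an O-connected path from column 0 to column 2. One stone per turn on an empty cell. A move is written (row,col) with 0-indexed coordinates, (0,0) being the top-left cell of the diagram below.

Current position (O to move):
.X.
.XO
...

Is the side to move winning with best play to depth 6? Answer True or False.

ply 1, O at .X./.XO/... | (0,0)=-1→OX./.XO/...*; (0,2)=-1→.XO/.XO/...; (1,0)=-1→.X./OXO/...; (2,0)=-1→.X./.XO/O..; (2,1)=-1→.X./.XO/.O.; (2,2)=-1→.X./.XO/..O
ply 2, X at OX./.XO/... | (0,2)=+1→OXX/.XO/...*; (1,0)=+1→OX./XXO/...; (2,0)=+1→OX./.XO/X..; (2,1)=+1→OX./.XO/.X.; (2,2)=+1→OX./.XO/..X
ply 3, O at OXX/.XO/... | (1,0)=-1→OXX/OXO/...*; (2,0)=-1→OXX/.XO/O..; (2,1)=-1→OXX/.XO/.O.; (2,2)=-1→OXX/.XO/..O
ply 4, X at OXX/OXO/... | (2,0)=+1→OXX/OXO/X..*; (2,1)=+1→OXX/OXO/.X.; (2,2)=+1→OXX/OXO/..X
ply 5: OXX/OXO/X.. is terminal -1 (O); from .X./.XO/... depth 6

O winning at [.X./.XO/...]: False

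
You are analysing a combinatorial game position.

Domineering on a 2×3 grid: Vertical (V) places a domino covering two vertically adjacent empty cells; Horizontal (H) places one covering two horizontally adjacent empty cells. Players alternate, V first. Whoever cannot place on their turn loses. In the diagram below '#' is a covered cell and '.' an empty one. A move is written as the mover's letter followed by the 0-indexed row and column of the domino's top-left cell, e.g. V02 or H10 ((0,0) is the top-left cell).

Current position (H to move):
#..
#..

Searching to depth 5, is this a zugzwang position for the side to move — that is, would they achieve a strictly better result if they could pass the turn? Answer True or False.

ply 1, H at #../#.. | H01=+1→###/#..*; H11=+1→#../###
ply 2: ###/#.. is terminal -1 (V); from #../#.. depth 5
pass branch (V moves first from the same position):
  | ply 1, V at #../#.. | V01=+1→##./##.*; V02=+1→#.#/#.#
  | ply 2: ##./##. is terminal -1 (H); from #../#.. depth 5
H moving scores +1; H passing scores -1

zugzwang(#../#.., H) = False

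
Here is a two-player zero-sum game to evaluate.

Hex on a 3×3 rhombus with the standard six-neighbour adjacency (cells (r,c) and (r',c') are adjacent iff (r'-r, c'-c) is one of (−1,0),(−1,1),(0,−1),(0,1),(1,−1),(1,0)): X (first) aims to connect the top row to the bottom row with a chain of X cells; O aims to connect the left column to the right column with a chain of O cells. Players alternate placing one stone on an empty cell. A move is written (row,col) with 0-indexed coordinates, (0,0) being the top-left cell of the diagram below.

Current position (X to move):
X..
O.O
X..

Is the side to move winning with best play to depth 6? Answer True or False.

ply 1, X at X../O.O/X.. | (0,1)=-1→XX./O.O/X..; (0,2)=-1→X.X/O.O/X..; (1,1)=+1→X../OXO/X..*; (2,1)=-1→X../O.O/XX.; (2,2)=-1→X../O.O/X.X
ply 2, O at X../OXO/X.. | (0,1)=-1→XO./OXO/X..*; (0,2)=-1→X.O/OXO/X..; (2,1)=-1→X../OXO/XO.; (2,2)=-1→X../OXO/X.O
ply 3, X at XO./OXO/X.. | (0,2)=+1→XOX/OXO/X..*; (2,1)=-1→XO./OXO/XX.; (2,2)=-1→XO./OXO/X.X
ply 4: XOX/OXO/X.. is terminal -1 (O); from X../O.O/X.. depth 6

X winning at [X../O.O/X..]: True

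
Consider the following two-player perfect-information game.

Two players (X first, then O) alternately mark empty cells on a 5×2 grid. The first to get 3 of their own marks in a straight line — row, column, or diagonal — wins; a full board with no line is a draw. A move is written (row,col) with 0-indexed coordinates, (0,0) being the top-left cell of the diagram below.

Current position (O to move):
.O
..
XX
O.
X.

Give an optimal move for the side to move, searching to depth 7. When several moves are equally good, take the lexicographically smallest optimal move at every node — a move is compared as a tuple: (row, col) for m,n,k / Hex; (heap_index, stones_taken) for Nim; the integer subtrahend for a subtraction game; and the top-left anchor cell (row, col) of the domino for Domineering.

p1 O@[.O/../XX/O./X.]: (0,0)[OO/../XX/O./X.]-1 (1,0)[.O/O./XX/O./X.]-1 (1,1)[.O/.O/XX/O./X.]+0* (3,1)[.O/../XX/OO/X.]+0 (4,1)[.O/../XX/O./XO]+0
p2 X@[.O/.O/XX/O./X.]: (0,0)[XO/.O/XX/O./X.]+0* (1,0)[.O/XO/XX/O./X.]+0 (3,1)[.O/.O/XX/OX/X.]+0 (4,1)[.O/.O/XX/O./XX]+0
p3 O@[XO/.O/XX/O./X.]: (1,0)[XO/OO/XX/O./X.]+0* (3,1)[XO/.O/XX/OO/X.]-1 (4,1)[XO/.O/XX/O./XO]-1
p4 X@[XO/OO/XX/O./X.]: (3,1)[XO/OO/XX/OX/X.]+0* (4,1)[XO/OO/XX/O./XX]+0
p5 O@[XO/OO/XX/OX/X.]: (4,1)[XO/OO/XX/OX/XO]+0*
p6 X@[XO/OO/XX/OX/XO] terminal +0; root [.O/../XX/O./X.] d7

O's best at [.O/../XX/O./X.]: (1,1)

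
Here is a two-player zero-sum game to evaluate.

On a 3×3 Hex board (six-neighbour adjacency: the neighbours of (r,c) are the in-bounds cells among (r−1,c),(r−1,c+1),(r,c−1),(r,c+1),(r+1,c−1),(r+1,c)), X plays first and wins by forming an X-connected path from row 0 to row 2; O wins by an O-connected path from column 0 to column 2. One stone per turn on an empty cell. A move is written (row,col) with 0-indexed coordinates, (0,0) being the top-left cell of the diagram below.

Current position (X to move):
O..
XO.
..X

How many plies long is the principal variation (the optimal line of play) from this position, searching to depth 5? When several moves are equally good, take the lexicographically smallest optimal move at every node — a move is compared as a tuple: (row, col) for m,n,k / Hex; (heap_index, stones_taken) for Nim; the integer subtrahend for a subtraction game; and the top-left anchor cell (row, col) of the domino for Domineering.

PV length from [O../XO./..X]: 4 plies

ply 1, X at O../XO./..X | (0,1)=-1→OX./XO./..X*; (0,2)=-1→O.X/XO./..X; (1,2)=-1→O../XOX/..X; (2,0)=-1→O../XO./X.X; (2,1)=-1→O../XO./.XX
ply 2, O at OX./XO./..X | (0,2)=-1→OXO/XO./..X; (1,2)=-1→OX./XOO/..X; (2,0)=+1→OX./XO./O.X*; (2,1)=-1→OX./XO./.OX
ply 3, X at OX./XO./O.X | (0,2)=-1→OXX/XO./O.X*; (1,2)=-1→OX./XOX/O.X; (2,1)=-1→OX./XO./OXX
ply 4, O at OXX/XO./O.X | (1,2)=+1→OXX/XOO/O.X*; (2,1)=-1→OXX/XO./OOX
ply 5: OXX/XOO/O.X is terminal -1 (X); from O../XO./..X depth 5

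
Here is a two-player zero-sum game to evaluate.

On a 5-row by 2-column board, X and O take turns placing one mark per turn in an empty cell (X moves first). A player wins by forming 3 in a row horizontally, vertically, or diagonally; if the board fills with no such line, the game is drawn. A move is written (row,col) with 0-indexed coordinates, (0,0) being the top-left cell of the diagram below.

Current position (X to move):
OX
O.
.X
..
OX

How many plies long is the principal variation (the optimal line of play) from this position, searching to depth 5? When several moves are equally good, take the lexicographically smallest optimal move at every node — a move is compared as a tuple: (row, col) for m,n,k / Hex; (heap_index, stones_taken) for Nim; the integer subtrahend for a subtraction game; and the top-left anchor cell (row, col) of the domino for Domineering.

PV length from [OX/O./.X/../OX]: 1 ply

[OX/O./.X/../OX] X move#1: (1,1):+1/OX/OX/.X/../OX*, (2,0):+1/OX/O./XX/../OX, (3,0):-1/OX/O./.X/X./OX, (3,1):+1/OX/O./.X/.X/OX
[OX/OX/.X/../OX] end (terminal -1, O#2); searched OX/O./.X/../OX to 5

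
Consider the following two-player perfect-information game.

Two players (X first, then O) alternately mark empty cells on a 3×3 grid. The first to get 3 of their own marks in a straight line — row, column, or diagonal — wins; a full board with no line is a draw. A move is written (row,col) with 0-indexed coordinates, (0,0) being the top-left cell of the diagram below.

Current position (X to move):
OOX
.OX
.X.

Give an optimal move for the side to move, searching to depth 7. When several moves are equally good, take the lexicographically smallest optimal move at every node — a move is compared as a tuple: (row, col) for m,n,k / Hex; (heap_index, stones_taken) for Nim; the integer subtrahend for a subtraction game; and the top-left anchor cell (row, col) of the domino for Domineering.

X's best at [OOX/.OX/.X.]: (2,2)

[OOX/.OX/.X.] X move#1: (1,0):-1/OOX/XOX/.X., (2,0):-1/OOX/.OX/XX., (2,2):+1/OOX/.OX/.XX*
[OOX/.OX/.XX] end (terminal -1, O#2); searched OOX/.OX/.X. to 7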